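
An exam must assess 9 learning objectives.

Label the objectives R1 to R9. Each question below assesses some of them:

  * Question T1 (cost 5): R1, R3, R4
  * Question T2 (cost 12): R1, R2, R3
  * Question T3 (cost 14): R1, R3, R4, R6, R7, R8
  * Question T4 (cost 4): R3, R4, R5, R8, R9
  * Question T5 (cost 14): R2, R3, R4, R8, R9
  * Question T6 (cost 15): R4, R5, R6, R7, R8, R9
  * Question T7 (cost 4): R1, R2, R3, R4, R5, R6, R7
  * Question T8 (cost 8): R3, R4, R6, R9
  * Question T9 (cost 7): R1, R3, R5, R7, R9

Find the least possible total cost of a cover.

T4, T7 together cover every objective (T4 ∪ T7 = {R1, R2, R3, R4, R5, R6, R7, R8, R9}); total cost 4 + 4 = 8.
No covering selection has total cost below 8.

8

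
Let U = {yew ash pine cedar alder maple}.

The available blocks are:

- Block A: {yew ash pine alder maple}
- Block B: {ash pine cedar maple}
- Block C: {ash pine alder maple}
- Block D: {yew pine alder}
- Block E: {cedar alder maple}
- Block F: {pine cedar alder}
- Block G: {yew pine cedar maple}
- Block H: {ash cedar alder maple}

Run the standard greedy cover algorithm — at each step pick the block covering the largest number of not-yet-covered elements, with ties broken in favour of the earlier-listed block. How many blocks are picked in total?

Greedy: pick A (covers 5 new) → pick B (covers 1 new). Total picks: 2.

2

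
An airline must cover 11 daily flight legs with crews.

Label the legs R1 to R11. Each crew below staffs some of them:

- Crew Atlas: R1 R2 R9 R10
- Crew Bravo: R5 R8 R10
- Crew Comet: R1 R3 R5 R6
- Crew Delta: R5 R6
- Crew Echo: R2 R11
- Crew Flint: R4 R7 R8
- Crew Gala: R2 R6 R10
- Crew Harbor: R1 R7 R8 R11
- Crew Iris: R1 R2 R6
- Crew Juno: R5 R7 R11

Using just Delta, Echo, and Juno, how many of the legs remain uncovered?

6

Union of Delta, Echo, Juno = {R2, R5, R6, R7, R11}.
Not covered: R1, R3, R4, R8, R9, R10 — 6 legs.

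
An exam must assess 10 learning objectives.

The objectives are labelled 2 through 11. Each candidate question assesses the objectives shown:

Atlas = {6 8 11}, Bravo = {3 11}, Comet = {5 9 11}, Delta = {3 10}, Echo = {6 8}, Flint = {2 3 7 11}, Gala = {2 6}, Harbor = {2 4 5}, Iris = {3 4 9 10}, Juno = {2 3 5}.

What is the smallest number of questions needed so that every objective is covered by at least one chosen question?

4

Echo and Flint and Iris and Juno together: Echo ∪ Flint ∪ Iris ∪ Juno = {2, 3, 4, 5, 6, 7, 8, 9, 10, 11} — every objective is covered.
No 3 of the 10 questions cover everything (all 120 combinations miss at least one objective), so 4 is optimal.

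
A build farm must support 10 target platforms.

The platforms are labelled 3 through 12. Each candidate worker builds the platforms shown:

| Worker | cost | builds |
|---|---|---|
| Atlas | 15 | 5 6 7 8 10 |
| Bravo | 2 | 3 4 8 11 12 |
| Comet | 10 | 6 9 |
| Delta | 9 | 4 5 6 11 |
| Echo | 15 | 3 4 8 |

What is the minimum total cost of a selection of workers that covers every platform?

Atlas, Bravo, Comet together cover every platform (Atlas ∪ Bravo ∪ Comet = {3, 4, 5, 6, 7, 8, 9, 10, 11, 12}); total cost 15 + 2 + 10 = 27.
No covering selection has total cost below 27.

27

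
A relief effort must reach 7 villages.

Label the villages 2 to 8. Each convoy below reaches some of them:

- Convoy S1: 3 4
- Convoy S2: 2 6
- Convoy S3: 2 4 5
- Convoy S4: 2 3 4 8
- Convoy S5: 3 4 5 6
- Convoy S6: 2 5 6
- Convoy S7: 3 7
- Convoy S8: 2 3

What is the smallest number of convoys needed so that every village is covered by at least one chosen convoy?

3

Take {S4, S6, S7}. Their union is {2, 3, 4, 5, 6, 7, 8}, which is all 7 villages.
Only S7 contains 7, so S7 is forced; the remaining 5 villages need at least 2 more convoys (each remaining convoy adds at most 3) — so at least 3 convoys are needed, and 3 is optimal.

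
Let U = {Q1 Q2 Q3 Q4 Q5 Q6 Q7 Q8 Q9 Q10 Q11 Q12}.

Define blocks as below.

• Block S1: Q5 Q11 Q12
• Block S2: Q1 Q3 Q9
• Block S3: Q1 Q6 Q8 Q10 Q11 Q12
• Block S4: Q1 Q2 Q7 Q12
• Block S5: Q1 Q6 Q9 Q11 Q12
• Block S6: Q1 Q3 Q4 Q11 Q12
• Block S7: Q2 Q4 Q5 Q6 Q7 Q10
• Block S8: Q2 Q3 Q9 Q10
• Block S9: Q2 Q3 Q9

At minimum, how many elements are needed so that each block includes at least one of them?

H = {Q1, Q2, Q11} meets every block (each contains at least one member of H), and |H| = 3.
No choice of 2 elements meets every block, so 3 is the minimum.

3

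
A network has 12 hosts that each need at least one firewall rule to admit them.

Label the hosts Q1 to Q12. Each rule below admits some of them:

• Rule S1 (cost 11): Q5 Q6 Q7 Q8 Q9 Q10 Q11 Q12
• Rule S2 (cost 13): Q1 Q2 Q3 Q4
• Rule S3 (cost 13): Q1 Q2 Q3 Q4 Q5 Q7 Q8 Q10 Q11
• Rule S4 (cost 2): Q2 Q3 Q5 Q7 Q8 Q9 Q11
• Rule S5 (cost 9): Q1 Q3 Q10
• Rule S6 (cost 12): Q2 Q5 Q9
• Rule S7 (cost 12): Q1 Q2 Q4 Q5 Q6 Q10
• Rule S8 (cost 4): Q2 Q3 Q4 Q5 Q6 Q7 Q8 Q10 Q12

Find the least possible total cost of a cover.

S4, S5, S8 together cover every host (S4 ∪ S5 ∪ S8 = {Q1, Q2, Q3, Q4, Q5, Q6, Q7, Q8, Q9, Q10, Q11, Q12}); total cost 2 + 9 + 4 = 15.
No covering selection has total cost below 15.

15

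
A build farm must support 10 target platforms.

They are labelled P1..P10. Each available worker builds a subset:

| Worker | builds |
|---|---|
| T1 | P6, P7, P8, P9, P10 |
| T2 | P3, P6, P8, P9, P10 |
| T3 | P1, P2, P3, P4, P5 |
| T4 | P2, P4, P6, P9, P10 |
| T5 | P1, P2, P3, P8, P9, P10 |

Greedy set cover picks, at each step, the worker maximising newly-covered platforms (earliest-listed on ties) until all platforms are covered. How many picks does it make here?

3

Greedy: pick T5 (covers 6 new) → pick T1 (covers 2 new) → pick T3 (covers 2 new). Total picks: 3.
(The true minimum cover uses only 2 workers, so greedy is not optimal here.)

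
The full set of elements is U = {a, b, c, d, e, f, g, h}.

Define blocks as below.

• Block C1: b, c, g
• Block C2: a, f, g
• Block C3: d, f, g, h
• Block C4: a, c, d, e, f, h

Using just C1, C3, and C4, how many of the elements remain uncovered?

Union of C1, C3, C4 = {a, b, c, d, e, f, g, h} — that's every element, so 0 are uncovered.

0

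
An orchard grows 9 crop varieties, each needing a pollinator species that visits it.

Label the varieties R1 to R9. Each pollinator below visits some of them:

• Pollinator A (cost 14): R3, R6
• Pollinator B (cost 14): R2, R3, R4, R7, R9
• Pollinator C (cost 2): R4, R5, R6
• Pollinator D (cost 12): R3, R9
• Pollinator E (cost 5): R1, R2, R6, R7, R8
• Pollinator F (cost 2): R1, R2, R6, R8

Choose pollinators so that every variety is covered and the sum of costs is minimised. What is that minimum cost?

B, C, F together cover every variety (B ∪ C ∪ F = {R1, R2, R3, R4, R5, R6, R7, R8, R9}); total cost 14 + 2 + 2 = 18.
No covering selection has total cost below 18.

18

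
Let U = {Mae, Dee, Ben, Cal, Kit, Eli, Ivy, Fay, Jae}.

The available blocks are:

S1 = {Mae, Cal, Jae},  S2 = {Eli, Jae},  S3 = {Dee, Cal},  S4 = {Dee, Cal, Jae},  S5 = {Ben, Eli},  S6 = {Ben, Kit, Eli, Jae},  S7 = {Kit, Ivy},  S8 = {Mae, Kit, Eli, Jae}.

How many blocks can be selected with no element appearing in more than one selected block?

3

S4, S5, S7 are pairwise disjoint (S4={Dee,Cal,Jae}; S5={Ben,Eli}; S7={Kit,Ivy}).
Every remaining block overlaps one of these, and no 4 of the listed blocks are pairwise disjoint, so 3 is the maximum.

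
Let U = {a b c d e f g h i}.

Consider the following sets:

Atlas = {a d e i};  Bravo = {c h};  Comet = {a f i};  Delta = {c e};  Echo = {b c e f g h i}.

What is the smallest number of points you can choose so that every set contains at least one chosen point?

2

The 2 points {c, i} hit every set.
The sets Atlas, Bravo are pairwise disjoint, so any hitting set needs a separate point for each — at least 2. Hence 2 is optimal.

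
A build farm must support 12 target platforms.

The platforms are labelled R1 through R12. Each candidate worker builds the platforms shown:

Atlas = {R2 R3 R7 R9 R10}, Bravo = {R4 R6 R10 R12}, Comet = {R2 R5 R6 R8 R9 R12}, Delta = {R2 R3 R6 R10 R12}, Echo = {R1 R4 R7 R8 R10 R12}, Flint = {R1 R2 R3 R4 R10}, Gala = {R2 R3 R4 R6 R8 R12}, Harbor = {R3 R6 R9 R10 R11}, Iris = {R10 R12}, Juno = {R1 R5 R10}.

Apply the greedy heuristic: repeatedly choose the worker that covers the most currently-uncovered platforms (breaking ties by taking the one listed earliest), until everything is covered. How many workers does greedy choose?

Greedy: pick Comet (covers 6 new) → pick Echo (covers 4 new) → pick Harbor (covers 2 new). Total picks: 3.

3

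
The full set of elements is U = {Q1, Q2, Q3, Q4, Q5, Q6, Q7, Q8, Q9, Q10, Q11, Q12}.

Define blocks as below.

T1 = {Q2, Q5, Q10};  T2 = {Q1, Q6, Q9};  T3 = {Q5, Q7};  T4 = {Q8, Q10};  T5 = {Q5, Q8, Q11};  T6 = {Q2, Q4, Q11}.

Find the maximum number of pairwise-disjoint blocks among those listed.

T2, T3, T4, T6 are pairwise disjoint (T2={Q1,Q6,Q9}; T3={Q5,Q7}; T4={Q8,Q10}; T6={Q2,Q4,Q11}).
Every remaining block overlaps one of these, and no 5 of the listed blocks are pairwise disjoint, so 4 is the maximum.

4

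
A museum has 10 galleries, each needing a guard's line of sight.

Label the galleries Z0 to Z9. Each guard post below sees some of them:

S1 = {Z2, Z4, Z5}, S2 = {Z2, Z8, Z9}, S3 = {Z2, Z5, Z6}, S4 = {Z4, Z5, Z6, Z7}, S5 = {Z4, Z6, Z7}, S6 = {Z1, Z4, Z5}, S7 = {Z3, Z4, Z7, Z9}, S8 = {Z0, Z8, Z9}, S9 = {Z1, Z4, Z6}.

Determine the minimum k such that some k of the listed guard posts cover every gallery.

Take {S3, S6, S7, S8}. Their union is {Z0, Z1, Z2, Z3, Z4, Z5, Z6, Z7, Z8, Z9}, which is all 10 galleries.
No 3 of the 9 guard posts cover everything (all 84 combinations miss at least one gallery), so 4 is optimal.

4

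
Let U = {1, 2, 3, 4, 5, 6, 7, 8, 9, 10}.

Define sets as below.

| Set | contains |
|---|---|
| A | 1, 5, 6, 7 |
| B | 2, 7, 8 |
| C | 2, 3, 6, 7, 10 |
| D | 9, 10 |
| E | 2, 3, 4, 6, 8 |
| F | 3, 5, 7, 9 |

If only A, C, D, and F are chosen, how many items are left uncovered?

2

Union of A, C, D, F = {1, 2, 3, 5, 6, 7, 9, 10}.
Not covered: 4, 8 — 2 items.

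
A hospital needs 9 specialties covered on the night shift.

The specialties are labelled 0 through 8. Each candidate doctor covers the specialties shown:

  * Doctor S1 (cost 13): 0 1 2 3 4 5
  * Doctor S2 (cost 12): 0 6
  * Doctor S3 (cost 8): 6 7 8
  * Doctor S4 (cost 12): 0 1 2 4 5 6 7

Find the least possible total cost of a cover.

S1, S3 together cover every specialty (S1 ∪ S3 = {0, 1, 2, 3, 4, 5, 6, 7, 8}); total cost 13 + 8 = 21.
The greedy pick S4, S3, S1 costs 33; no covering selection beats 21.

21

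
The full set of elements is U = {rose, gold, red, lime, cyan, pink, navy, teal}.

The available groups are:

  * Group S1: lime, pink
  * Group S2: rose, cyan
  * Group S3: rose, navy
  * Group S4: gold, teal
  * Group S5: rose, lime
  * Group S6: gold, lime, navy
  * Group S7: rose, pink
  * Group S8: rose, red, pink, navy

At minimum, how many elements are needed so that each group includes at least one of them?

H = {rose, gold, lime} meets every group (each contains at least one member of H), and |H| = 3.
The groups S1, S2, S4 are pairwise disjoint, so any hitting set needs a separate element for each — at least 3. Hence 3 is optimal.

3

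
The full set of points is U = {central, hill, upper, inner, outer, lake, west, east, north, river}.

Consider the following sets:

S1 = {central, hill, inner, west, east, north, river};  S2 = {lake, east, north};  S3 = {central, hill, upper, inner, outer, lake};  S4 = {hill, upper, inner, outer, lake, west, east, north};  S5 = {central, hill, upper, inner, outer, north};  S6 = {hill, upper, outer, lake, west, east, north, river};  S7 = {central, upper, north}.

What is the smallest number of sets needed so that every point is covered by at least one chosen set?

S3 and S6 cover everything between them: the union {central, hill, upper, inner, outer, lake, west, east, north, river} is all of U.
No single set has all 10 points (the largest, S4, has 8), so 2 is optimal.

2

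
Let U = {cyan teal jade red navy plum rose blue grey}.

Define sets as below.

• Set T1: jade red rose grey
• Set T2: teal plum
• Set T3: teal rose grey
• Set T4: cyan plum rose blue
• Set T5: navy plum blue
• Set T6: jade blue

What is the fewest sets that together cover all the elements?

Take {T1, T2, T4, T5}. Their union is {cyan, teal, jade, red, navy, plum, rose, blue, grey}, which is all 9 elements.
No 3 of the 6 sets cover everything (all 20 combinations miss at least one element), so 4 is optimal.

4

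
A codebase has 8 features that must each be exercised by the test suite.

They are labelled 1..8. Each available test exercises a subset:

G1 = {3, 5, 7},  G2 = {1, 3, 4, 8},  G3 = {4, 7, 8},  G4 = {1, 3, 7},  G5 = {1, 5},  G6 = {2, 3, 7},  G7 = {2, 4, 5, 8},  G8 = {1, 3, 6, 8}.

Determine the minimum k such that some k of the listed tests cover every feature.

3

G1 and G7 and G8 together: G1 ∪ G7 ∪ G8 = {1, 2, 3, 4, 5, 6, 7, 8} — every feature is covered.
Only G8 contains 6, so G8 is forced; the remaining 4 features need at least 2 more tests (each remaining test adds at most 3) — so at least 3 tests are needed, and 3 is optimal.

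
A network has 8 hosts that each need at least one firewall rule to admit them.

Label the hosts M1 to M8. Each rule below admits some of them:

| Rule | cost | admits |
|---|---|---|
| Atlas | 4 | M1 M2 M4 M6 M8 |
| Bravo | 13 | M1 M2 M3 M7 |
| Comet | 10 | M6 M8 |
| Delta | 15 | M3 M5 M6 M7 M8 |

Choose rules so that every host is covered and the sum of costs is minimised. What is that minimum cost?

19

Atlas, Delta together cover every host (Atlas ∪ Delta = {M1, M2, M3, M4, M5, M6, M7, M8}); total cost 4 + 15 = 19.
No covering selection has total cost below 19.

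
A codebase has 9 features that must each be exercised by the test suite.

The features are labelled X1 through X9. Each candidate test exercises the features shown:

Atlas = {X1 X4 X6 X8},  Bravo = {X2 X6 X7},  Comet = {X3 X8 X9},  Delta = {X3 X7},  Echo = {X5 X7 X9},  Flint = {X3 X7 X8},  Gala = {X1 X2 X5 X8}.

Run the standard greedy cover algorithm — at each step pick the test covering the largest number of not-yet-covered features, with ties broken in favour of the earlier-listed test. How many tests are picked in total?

4

Greedy: pick Atlas (covers 4 new) → pick Echo (covers 3 new) → pick Bravo (covers 1 new) → pick Comet (covers 1 new). Total picks: 4.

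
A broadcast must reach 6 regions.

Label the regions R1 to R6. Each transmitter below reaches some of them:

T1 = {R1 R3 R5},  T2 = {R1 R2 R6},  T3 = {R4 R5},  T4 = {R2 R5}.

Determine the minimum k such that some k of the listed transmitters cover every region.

Take {T1, T2, T3}. Their union is {R1, R2, R3, R4, R5, R6}, which is all 6 regions.
Only T1 contains R3, so T1 is forced; the remaining 3 regions need at least 2 more transmitters (each remaining transmitter adds at most 2) — so at least 3 transmitters are needed, and 3 is optimal.

3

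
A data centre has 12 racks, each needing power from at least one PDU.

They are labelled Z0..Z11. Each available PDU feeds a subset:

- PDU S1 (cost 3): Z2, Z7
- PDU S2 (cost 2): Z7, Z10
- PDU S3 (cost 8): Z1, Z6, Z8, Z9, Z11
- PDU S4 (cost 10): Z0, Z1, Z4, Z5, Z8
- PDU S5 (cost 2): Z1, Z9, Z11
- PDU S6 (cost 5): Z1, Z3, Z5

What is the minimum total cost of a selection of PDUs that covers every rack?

28

S1, S2, S3, S4, S6 together cover every rack (S1 ∪ S2 ∪ S3 ∪ S4 ∪ S6 = {Z0, Z1, Z2, Z3, Z4, Z5, Z6, Z7, Z8, Z9, Z10, Z11}); total cost 3 + 2 + 8 + 10 + 5 = 28.
The greedy pick S5, S2, S4, S1, S6, S3 costs 30; no covering selection beats 28.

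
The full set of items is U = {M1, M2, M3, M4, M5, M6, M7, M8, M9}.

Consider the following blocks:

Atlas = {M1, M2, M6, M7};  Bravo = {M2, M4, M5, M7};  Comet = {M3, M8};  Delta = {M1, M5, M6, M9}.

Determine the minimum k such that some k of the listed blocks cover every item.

3

Bravo and Comet and Delta together: Bravo ∪ Comet ∪ Delta = {M1, M2, M3, M4, M5, M6, M7, M8, M9} — every item is covered.
Each block has at most 4 items, and 2·4 = 8 < 9 — so at least 3 blocks are needed, and 3 is optimal.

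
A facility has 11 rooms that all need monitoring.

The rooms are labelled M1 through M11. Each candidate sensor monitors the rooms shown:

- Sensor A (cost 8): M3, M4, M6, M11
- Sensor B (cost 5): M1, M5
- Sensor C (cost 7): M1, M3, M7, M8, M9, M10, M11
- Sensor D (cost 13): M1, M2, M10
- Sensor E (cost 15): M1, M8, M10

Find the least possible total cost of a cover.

A, B, C, D together cover every room (A ∪ B ∪ C ∪ D = {M1, M2, M3, M4, M5, M6, M7, M8, M9, M10, M11}); total cost 8 + 5 + 7 + 13 = 33.
No covering selection has total cost below 33.

33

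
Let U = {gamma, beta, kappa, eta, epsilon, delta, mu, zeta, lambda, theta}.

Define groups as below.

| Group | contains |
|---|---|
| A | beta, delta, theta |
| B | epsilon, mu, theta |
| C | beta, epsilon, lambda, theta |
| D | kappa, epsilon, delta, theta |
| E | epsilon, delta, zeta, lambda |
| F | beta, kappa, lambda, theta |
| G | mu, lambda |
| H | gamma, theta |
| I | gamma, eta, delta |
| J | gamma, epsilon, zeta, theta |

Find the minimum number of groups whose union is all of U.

F and G and I and J together: F ∪ G ∪ I ∪ J = {gamma, beta, kappa, eta, epsilon, delta, mu, zeta, lambda, theta} — every point is covered.
No 3 of the 10 groups cover everything (all 120 combinations miss at least one point), so 4 is optimal.

4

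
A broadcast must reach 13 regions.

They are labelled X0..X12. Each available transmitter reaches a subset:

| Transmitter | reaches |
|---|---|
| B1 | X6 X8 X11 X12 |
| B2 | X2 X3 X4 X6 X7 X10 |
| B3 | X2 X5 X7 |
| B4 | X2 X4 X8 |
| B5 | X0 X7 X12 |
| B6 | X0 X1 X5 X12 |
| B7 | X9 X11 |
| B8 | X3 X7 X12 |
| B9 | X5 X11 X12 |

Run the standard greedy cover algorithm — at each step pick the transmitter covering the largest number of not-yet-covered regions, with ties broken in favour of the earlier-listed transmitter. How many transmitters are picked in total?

4

Greedy: pick B2 (covers 6 new) → pick B6 (covers 4 new) → pick B1 (covers 2 new) → pick B7 (covers 1 new). Total picks: 4.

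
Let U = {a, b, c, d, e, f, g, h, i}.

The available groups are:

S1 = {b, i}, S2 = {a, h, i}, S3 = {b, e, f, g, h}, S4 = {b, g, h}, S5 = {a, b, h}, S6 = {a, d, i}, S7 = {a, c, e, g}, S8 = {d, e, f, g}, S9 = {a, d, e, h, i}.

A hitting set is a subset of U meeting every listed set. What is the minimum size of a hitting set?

3

T = {e, h, i} meets every group (each contains at least one member of T), and |T| = 3.
No choice of 2 elements meets every group, so 3 is the minimum.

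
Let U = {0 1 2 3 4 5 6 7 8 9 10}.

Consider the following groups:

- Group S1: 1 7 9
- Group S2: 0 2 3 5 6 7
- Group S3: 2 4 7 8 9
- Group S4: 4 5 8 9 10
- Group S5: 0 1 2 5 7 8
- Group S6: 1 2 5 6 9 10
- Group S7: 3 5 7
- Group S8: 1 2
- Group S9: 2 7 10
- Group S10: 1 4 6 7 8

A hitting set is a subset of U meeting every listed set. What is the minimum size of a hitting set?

Take H = {2, 5, 7}. Each listed group contains at least one of these, so H is a hitting set of size 3.
No choice of 2 items meets every group, so 3 is the minimum.

3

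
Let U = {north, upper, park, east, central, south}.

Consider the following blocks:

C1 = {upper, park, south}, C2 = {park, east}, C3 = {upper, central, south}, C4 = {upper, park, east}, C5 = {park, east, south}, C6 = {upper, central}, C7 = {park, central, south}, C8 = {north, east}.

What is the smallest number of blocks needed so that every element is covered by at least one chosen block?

3

Take {C6, C7, C8}. Their union is {north, upper, park, east, central, south}, which is all 6 elements.
Only C8 contains north, so C8 is forced; the remaining 4 elements need at least 2 more blocks (each remaining block adds at most 3) — so at least 3 blocks are needed, and 3 is optimal.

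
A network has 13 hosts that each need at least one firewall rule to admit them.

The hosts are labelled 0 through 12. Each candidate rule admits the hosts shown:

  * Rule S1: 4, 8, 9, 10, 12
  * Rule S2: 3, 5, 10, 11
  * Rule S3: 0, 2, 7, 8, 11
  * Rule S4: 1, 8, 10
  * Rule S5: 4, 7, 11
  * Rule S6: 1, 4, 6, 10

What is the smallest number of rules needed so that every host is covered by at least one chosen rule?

Take {S1, S2, S3, S6}. Their union is {0, 1, 2, 3, 4, 5, 6, 7, 8, 9, 10, 11, 12}, which is all 13 hosts.
Only S2 contains 3, so S2 is forced; the remaining 9 hosts need at least 3 more rules (each remaining rule adds at most 4) — so at least 4 rules are needed, and 4 is optimal.

4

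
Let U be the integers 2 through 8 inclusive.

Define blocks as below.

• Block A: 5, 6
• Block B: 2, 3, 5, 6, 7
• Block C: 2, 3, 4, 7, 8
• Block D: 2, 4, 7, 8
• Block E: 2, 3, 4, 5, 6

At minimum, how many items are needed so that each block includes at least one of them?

H = {4, 5} meets every block (each contains at least one member of H), and |H| = 2.
The blocks A, C are pairwise disjoint, so any hitting set needs a separate item for each — at least 2. Hence 2 is optimal.

2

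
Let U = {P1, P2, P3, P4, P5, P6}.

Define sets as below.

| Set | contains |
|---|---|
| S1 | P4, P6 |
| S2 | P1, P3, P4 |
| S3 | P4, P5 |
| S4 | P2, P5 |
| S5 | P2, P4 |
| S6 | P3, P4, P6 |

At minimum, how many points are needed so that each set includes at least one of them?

2

The 2 points {P2, P4} hit every set.
The sets S4, S6 are pairwise disjoint, so any hitting set needs a separate point for each — at least 2. Hence 2 is optimal.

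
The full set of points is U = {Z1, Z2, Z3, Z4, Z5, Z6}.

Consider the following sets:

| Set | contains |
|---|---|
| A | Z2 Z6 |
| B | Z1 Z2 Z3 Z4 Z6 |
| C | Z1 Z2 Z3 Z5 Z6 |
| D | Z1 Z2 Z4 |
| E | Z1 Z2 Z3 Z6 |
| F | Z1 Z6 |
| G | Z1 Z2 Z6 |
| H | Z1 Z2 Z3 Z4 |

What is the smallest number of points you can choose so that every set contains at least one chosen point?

The 2 points {Z1, Z2} hit every set.
No single point lies in every set, so at least 2 are needed and 2 is optimal.

2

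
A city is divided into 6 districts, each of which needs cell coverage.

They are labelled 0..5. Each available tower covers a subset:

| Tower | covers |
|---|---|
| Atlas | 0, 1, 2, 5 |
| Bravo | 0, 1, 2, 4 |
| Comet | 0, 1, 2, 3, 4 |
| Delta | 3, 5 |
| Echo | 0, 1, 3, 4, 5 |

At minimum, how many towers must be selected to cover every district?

Bravo and Delta together: Bravo ∪ Delta = {0, 1, 2, 3, 4, 5} — every district is covered.
No single tower has all 6 districts (the largest, Comet, has 5), so 2 is optimal.

2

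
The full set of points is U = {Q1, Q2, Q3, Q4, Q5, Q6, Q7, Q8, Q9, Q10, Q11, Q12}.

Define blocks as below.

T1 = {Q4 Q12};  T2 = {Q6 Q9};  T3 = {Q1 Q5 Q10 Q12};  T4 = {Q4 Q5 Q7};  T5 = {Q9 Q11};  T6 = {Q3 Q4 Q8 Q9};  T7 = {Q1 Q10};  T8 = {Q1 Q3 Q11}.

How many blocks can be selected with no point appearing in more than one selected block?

T1, T2, T8 are pairwise disjoint (T1={Q4,Q12}; T2={Q6,Q9}; T8={Q1,Q3,Q11}).
Every remaining block overlaps one of these, and no 4 of the listed blocks are pairwise disjoint, so 3 is the maximum.

3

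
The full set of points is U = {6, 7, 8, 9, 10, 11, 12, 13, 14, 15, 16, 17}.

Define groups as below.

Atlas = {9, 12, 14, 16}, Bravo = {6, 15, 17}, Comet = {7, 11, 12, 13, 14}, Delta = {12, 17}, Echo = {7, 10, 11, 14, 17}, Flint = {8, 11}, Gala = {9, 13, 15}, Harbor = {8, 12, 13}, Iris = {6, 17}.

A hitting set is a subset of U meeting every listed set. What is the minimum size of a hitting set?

4

H = {8, 9, 14, 17} meets every group (each contains at least one member of H), and |H| = 4.
No choice of 3 points meets every group, so 4 is the minimum.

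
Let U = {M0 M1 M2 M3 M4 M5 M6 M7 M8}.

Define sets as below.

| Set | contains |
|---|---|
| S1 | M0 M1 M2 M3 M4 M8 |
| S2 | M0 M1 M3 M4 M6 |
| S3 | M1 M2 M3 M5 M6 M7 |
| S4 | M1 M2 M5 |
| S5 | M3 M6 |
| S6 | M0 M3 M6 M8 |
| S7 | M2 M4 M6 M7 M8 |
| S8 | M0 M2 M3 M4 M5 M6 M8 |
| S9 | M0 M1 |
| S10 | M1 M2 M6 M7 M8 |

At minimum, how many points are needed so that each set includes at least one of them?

The 2 points {M1, M6} hit every set.
The sets S5, S9 are pairwise disjoint, so any hitting set needs a separate point for each — at least 2. Hence 2 is optimal.

2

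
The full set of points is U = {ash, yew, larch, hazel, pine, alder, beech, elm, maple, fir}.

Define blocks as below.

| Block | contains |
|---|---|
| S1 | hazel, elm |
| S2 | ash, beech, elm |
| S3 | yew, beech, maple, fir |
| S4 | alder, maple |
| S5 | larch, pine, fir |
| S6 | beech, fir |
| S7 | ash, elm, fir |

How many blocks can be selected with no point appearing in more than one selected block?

3

S1, S4, S5 are pairwise disjoint (S1={hazel,elm}; S4={alder,maple}; S5={larch,pine,fir}).
Every remaining block overlaps one of these, and no 4 of the listed blocks are pairwise disjoint, so 3 is the maximum.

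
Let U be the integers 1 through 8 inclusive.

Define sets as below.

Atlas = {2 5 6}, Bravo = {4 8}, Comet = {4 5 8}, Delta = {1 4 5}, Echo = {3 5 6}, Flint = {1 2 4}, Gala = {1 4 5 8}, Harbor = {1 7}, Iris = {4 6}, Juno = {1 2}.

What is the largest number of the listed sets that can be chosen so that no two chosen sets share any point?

3

Bravo, Echo, Harbor are pairwise disjoint (Bravo={4,8}; Echo={3,5,6}; Harbor={1,7}).
Every remaining set overlaps one of these, and no 4 of the listed sets are pairwise disjoint, so 3 is the maximum.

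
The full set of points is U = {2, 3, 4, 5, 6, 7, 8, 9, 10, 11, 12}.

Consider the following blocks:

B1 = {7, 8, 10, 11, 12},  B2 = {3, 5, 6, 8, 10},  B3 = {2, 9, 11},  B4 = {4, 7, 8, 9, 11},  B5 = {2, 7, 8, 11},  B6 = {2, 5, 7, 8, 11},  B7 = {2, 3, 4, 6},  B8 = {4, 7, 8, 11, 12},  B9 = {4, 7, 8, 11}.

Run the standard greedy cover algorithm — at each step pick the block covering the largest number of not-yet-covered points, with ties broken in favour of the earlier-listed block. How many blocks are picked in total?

4

Greedy: pick B1 (covers 5 new) → pick B7 (covers 4 new) → pick B2 (covers 1 new) → pick B3 (covers 1 new). Total picks: 4.
(The true minimum cover uses only 3 blocks, so greedy is not optimal here.)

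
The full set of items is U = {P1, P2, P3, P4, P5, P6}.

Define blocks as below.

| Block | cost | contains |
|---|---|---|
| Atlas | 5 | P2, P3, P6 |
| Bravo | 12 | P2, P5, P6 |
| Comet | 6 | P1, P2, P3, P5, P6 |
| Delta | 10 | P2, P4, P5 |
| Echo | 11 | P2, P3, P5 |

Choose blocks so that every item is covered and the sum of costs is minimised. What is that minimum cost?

16

Comet, Delta together cover every item (Comet ∪ Delta = {P1, P2, P3, P4, P5, P6}); total cost 6 + 10 = 16.
No covering selection has total cost below 16.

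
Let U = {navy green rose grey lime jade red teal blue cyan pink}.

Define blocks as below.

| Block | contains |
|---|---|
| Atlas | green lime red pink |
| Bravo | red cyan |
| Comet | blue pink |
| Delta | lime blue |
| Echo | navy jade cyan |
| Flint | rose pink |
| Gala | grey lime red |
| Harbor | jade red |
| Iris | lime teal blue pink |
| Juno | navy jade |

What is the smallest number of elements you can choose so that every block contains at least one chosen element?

H = {lime, jade, red, pink} meets every block (each contains at least one member of H), and |H| = 4.
The blocks Bravo, Delta, Flint, Juno are pairwise disjoint, so any hitting set needs a separate element for each — at least 4. Hence 4 is optimal.

4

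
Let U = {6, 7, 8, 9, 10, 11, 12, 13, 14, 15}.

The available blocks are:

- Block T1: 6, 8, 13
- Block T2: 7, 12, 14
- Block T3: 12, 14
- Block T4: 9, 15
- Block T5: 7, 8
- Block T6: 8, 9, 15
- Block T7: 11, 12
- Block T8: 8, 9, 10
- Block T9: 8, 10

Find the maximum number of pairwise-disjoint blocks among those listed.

3

T3, T4, T5 are pairwise disjoint (T3={12,14}; T4={9,15}; T5={7,8}).
Every remaining block overlaps one of these, and no 4 of the listed blocks are pairwise disjoint, so 3 is the maximum.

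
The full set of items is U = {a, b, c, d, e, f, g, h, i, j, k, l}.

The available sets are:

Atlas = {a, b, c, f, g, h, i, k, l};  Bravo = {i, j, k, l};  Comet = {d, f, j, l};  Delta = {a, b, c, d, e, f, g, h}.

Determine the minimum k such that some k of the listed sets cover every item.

Take {Bravo, Delta}. Their union is {a, b, c, d, e, f, g, h, i, j, k, l}, which is all 12 items.
No single set has all 12 items (the largest, Atlas, has 9), so 2 is optimal.

2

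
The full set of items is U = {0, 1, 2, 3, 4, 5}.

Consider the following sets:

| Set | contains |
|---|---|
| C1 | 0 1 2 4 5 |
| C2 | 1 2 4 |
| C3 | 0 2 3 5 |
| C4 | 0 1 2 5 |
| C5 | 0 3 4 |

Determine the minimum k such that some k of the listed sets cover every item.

2

C1 and C5 cover everything between them: the union {0, 1, 2, 3, 4, 5} is all of U.
No single set has all 6 items (the largest, C1, has 5), so 2 is optimal.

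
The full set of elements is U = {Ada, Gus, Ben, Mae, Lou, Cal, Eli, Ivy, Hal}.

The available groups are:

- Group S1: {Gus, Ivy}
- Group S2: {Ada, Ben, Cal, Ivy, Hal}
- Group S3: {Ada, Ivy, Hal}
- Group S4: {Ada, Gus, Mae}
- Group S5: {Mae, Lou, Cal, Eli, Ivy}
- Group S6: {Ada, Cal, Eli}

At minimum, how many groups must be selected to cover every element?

S2, S4, and S5 cover everything between them: the union {Ada, Gus, Ben, Mae, Lou, Cal, Eli, Ivy, Hal} is all of U.
Only S2 contains Ben, so S2 is forced; the remaining 4 elements need at least 2 more groups (each remaining group adds at most 3) — so at least 3 groups are needed, and 3 is optimal.

3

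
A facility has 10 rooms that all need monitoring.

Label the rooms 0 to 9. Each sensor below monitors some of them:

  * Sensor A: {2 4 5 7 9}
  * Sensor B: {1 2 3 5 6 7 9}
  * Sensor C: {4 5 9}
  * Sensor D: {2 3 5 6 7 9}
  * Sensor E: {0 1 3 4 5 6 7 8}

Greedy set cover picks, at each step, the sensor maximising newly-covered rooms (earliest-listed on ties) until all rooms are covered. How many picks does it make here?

2

Greedy: pick E (covers 8 new) → pick A (covers 2 new). Total picks: 2.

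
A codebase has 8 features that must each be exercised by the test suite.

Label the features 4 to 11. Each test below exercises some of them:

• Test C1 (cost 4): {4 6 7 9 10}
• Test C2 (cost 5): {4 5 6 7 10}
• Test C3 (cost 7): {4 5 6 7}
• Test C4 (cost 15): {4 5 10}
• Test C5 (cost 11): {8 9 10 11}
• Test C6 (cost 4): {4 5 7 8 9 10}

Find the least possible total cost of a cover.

16

C2, C5 together cover every feature (C2 ∪ C5 = {4, 5, 6, 7, 8, 9, 10, 11}); total cost 5 + 11 = 16.
The greedy pick C6, C1, C5 costs 19; no covering selection beats 16.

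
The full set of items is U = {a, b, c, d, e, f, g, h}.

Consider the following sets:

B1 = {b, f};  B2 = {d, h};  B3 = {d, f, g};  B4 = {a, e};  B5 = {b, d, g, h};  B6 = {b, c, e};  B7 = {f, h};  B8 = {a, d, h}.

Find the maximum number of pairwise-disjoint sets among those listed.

B1, B2, B4 are pairwise disjoint (B1={b,f}; B2={d,h}; B4={a,e}).
Every remaining set overlaps one of these, and no 4 of the listed sets are pairwise disjoint, so 3 is the maximum.

3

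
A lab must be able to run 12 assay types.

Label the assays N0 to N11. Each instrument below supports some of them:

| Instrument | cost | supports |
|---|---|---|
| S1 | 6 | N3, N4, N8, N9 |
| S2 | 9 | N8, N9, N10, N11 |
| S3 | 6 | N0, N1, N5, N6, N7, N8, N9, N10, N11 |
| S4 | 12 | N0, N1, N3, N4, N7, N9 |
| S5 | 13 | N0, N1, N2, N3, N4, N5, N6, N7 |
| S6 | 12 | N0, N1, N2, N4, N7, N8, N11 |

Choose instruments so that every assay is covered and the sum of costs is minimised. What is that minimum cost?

S3, S5 together cover every assay (S3 ∪ S5 = {N0, N1, N2, N3, N4, N5, N6, N7, N8, N9, N10, N11}); total cost 6 + 13 = 19.
The greedy pick S3, S1, S6 costs 24; no covering selection beats 19.

19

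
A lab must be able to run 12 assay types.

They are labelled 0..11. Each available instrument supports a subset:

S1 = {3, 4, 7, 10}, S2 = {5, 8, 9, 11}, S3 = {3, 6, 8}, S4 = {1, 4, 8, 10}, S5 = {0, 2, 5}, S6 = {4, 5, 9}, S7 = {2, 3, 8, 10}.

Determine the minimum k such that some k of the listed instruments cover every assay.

5

S1 and S2 and S3 and S4 and S5 together: S1 ∪ S2 ∪ S3 ∪ S4 ∪ S5 = {0, 1, 2, 3, 4, 5, 6, 7, 8, 9, 10, 11} — every assay is covered.
No 4 of the 7 instruments cover everything (all 35 combinations miss at least one assay), so 5 is optimal.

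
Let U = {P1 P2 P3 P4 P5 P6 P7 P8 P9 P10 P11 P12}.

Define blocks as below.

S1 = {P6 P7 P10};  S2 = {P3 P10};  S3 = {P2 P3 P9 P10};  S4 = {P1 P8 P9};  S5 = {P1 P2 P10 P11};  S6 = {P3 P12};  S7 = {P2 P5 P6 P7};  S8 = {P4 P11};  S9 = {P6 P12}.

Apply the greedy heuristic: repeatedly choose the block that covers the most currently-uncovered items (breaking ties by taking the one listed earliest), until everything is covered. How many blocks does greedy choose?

Greedy: pick S3 (covers 4 new) → pick S7 (covers 3 new) → pick S4 (covers 2 new) → pick S8 (covers 2 new) → pick S6 (covers 1 new). Total picks: 5.

5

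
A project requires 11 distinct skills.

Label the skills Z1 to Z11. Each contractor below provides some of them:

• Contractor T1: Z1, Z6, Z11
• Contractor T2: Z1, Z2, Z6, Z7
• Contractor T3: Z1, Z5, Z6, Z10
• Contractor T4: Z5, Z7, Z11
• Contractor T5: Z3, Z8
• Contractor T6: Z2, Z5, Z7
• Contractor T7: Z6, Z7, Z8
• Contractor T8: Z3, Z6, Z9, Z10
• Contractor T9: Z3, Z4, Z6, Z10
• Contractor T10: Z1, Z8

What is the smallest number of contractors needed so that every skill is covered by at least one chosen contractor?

T1 and T6 and T8 and T9 and T10 together: T1 ∪ T6 ∪ T8 ∪ T9 ∪ T10 = {Z1, Z2, Z3, Z4, Z5, Z6, Z7, Z8, Z9, Z10, Z11} — every skill is covered.
No 4 of the 10 contractors cover everything (all 210 combinations miss at least one skill), so 5 is optimal.

5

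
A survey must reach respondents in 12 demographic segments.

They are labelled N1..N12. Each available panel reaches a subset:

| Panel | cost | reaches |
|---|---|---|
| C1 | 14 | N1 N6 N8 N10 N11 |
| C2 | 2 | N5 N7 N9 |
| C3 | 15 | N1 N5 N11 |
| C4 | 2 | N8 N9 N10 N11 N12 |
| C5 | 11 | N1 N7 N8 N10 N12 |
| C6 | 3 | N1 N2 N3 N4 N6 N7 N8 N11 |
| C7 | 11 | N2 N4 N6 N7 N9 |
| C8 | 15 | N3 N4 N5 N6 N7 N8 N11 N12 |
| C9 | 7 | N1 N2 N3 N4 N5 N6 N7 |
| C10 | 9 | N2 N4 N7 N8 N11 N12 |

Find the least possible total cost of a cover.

7

C2, C4, C6 together cover every segment (C2 ∪ C4 ∪ C6 = {N1, N2, N3, N4, N5, N6, N7, N8, N9, N10, N11, N12}); total cost 2 + 2 + 3 = 7.
No covering selection has total cost below 7.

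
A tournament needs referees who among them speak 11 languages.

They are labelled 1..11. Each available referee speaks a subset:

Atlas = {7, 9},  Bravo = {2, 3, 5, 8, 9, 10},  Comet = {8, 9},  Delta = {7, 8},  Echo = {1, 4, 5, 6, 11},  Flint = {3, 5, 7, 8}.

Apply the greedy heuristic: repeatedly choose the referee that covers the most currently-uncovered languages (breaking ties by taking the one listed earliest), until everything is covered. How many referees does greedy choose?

Greedy: pick Bravo (covers 6 new) → pick Echo (covers 4 new) → pick Atlas (covers 1 new). Total picks: 3.

3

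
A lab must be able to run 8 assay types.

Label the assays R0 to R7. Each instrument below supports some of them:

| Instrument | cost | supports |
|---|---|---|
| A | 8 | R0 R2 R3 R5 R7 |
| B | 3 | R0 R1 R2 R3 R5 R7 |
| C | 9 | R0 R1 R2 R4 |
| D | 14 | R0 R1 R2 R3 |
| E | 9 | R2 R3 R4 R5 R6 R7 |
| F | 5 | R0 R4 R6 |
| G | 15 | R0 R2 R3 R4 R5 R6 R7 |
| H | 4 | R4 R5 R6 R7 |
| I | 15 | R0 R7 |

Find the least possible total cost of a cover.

B, H together cover every assay (B ∪ H = {R0, R1, R2, R3, R4, R5, R6, R7}); total cost 3 + 4 = 7.
No covering selection has total cost below 7.

7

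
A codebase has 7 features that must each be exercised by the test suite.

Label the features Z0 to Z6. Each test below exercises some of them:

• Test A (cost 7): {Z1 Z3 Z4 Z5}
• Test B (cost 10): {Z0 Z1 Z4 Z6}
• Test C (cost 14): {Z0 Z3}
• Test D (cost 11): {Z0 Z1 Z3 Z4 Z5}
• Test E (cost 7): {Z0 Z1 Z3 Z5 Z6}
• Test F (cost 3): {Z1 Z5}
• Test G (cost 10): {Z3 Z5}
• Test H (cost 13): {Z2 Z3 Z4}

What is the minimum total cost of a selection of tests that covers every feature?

20

E, H together cover every feature (E ∪ H = {Z0, Z1, Z2, Z3, Z4, Z5, Z6}); total cost 7 + 13 = 20.
No covering selection has total cost below 20.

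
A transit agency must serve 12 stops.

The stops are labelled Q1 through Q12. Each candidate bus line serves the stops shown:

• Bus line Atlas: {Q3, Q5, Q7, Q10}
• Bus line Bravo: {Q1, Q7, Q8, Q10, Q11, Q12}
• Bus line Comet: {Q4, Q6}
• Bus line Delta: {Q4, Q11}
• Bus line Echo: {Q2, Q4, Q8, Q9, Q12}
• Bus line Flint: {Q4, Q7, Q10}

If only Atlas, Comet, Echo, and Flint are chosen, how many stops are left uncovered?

2

Union of Atlas, Comet, Echo, Flint = {Q2, Q3, Q4, Q5, Q6, Q7, Q8, Q9, Q10, Q12}.
Not covered: Q1, Q11 — 2 stops.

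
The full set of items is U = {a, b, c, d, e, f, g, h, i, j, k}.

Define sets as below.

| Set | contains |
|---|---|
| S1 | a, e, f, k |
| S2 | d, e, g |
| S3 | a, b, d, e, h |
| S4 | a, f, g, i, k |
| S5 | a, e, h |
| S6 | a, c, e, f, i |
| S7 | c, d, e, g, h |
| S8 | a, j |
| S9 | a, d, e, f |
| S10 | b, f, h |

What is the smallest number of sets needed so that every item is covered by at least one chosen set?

S3 and S4 and S7 and S8 together: S3 ∪ S4 ∪ S7 ∪ S8 = {a, b, c, d, e, f, g, h, i, j, k} — every item is covered.
No 3 of the 10 sets cover everything (all 120 combinations miss at least one item), so 4 is optimal.

4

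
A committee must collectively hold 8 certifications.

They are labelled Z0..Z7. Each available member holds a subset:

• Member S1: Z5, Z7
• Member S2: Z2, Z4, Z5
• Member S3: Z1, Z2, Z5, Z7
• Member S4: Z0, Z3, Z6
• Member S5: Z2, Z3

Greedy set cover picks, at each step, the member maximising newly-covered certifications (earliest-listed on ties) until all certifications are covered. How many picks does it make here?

Greedy: pick S3 (covers 4 new) → pick S4 (covers 3 new) → pick S2 (covers 1 new). Total picks: 3.

3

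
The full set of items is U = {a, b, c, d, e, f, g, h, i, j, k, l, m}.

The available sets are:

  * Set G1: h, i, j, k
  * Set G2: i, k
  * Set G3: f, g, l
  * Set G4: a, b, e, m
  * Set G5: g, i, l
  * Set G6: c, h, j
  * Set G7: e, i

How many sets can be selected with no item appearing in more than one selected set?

4

G2, G3, G4, G6 are pairwise disjoint (G2={i,k}; G3={f,g,l}; G4={a,b,e,m}; G6={c,h,j}).
Every remaining set overlaps one of these, and no 5 of the listed sets are pairwise disjoint, so 4 is the maximum.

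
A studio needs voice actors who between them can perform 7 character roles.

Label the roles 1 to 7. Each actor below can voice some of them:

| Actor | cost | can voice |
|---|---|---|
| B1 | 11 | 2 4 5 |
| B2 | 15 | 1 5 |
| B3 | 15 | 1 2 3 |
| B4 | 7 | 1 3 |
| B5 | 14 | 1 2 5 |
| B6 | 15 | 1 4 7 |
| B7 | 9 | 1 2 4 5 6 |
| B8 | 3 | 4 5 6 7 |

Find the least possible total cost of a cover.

18

B3, B8 together cover every role (B3 ∪ B8 = {1, 2, 3, 4, 5, 6, 7}); total cost 15 + 3 = 18.
The greedy pick B8, B4, B7 costs 19; no covering selection beats 18.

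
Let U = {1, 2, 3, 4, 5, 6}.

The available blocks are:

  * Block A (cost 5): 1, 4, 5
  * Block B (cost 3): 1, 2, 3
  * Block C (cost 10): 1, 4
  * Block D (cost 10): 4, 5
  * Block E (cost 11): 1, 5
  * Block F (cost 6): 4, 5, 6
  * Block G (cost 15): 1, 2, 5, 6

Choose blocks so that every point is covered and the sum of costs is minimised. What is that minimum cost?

B, F together cover every point (B ∪ F = {1, 2, 3, 4, 5, 6}); total cost 3 + 6 = 9.
No covering selection has total cost below 9.

9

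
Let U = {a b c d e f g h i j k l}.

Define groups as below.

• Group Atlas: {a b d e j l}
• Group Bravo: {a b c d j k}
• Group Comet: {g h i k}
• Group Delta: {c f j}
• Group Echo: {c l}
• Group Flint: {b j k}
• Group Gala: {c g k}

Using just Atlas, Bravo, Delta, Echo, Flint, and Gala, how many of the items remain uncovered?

2

Union of Atlas, Bravo, Delta, Echo, Flint, Gala = {a, b, c, d, e, f, g, j, k, l}.
Not covered: h, i — 2 items.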